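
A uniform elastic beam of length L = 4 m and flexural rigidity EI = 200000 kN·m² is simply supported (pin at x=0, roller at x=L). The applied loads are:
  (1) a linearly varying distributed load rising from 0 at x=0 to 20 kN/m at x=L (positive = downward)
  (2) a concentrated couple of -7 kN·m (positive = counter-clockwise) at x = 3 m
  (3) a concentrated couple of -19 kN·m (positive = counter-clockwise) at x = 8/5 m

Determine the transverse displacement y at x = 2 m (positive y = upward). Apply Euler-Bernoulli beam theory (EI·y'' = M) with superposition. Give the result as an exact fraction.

Load 1 — triangular load w₀=20 kN/m (0→w₀ over full span):
  y_1 = -w₀x(7L⁴-10L²x²+3x⁴)/(360LEI) = -20·2·(7·4⁴-10·4²·2²+3·2⁴)/(360·4·200000) = -1/6000 m
Load 2 — applied couple M₀=-7 kN·m at a=3 m (b=L-a=1):
  y_2 = (M₀x³/(6L)+C₁x)/EI  [x≤a] with C₁=M₀(3b²-L²)/(6L)=91/24 = ((-7)·2³/(6·4)+(91/24)·2)/200000 = 21/800000 m
Load 3 — applied couple M₀=-19 kN·m at a=8/5 m (b=L-a=12/5):
  y_3 = (M₀x³/(6L)-M₀(x-a)²/2+C₁x)/EI  [x>a] with C₁=M₀(3b²-L²)/(6L)=-76/75 = ((-19)·2³/(6·4)-(-19)·(2-(8/5))²/2+(-76/75)·2)/200000 = -171/5000000 m
Superposition: y = Σ y_i = -10477/60000000 m ≈ -0.000175 m

y(2) = -10477/60000000 m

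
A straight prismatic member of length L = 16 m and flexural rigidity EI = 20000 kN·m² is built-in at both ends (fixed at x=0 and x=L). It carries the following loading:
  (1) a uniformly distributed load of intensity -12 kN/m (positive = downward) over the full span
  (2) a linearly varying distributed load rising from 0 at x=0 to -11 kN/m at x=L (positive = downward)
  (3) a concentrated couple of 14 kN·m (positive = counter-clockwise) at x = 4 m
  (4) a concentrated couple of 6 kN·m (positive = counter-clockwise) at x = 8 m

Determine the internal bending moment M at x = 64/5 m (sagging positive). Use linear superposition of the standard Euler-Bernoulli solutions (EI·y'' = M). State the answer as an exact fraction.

M(64/5) = 22231/3000 kN·m

Load 1 — uniform load w=-12 kN/m over full span:
  M_1 = wLx/2 - wL²/12 - wx²/2 = (-12)·16·(64/5)/2 - (-12)·16²/12 - (-12)·(64/5)²/2 = 256/25 kN·m
Load 2 — triangular load w₀=-11 kN/m (0→w₀ over full span):
  M_2 = 3w₀Lx/20 - w₀L²/30 - w₀x³/(6L) = 3·(-11)·16·(64/5)/20 - (-11)·16²/30 - (-11)·(64/5)³/(6·16) = -1408/375 kN·m
Load 3 — applied couple M₀=14 kN·m at a=4 m (b=L-a=12):
  M_3 = R_Ax - M_A - M₀  [x>a] with R_A=63/64, M_A=-21/8 = (63/64)·(64/5) - (-21/8) - 14 = 49/40 kN·m
Load 4 — applied couple M₀=6 kN·m at a=8 m (b=L-a=8):
  M_4 = R_Ax - M_A - M₀  [x>a] with R_A=9/16, M_A=3/2 = (9/16)·(64/5) - (3/2) - 6 = -3/10 kN·m
Superposition: M = Σ M_i = 22231/3000 kN·m ≈ 7.410333 kN·m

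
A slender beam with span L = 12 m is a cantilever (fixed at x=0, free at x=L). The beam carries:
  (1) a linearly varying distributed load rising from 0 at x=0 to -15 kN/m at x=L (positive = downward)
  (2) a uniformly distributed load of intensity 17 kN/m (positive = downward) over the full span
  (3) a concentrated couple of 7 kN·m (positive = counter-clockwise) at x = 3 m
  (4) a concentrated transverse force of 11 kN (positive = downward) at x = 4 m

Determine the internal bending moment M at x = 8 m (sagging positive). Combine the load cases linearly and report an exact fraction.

Load 1 — triangular load w₀=-15 kN/m (0→w₀ over full span):
  M_1 = w₀Lx/2 - w₀L²/3 - w₀x³/(6L) = (-15)·12·8/2 - (-15)·12²/3 - (-15)·8³/(6·12) = 320/3 kN·m
Load 2 — uniform load w=17 kN/m over full span:
  M_2 = -w(L-x)²/2 = -17·(12-8)²/2 = -136 kN·m
Load 3 — applied couple M₀=7 kN·m at a=3 m (b=L-a=9):
  M_3 = 0  [x>a] = 0 kN·m
Load 4 — point force P=11 kN at a=4 m (b=L-a=8):
  M_4 = 0  [x>a] = 0 kN·m
Superposition: M = Σ M_i = -88/3 kN·m ≈ -29.333333 kN·m

M(8) = -88/3 kN·m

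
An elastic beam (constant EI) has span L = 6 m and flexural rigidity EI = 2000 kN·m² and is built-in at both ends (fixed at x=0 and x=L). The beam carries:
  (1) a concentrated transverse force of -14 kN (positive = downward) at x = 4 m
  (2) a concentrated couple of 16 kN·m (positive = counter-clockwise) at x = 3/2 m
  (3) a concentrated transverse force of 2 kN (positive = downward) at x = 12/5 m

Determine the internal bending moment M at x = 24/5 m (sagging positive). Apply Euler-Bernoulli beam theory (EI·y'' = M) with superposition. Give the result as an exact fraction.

Load 1 — point force P=-14 kN at a=4 m (b=L-a=2):
  M_1 = Pa²(a+3b)(L-x)/L³ - Pa²b/L²  [x>a] = (-14)·4²·(4+3·2)·(6-(24/5))/6³ - (-14)·4²·2/6² = 0 kN·m
Load 2 — applied couple M₀=16 kN·m at a=3/2 m (b=L-a=9/2):
  M_2 = R_Ax - M_A - M₀  [x>a] with R_A=3, M_A=-3 = 3·(24/5) - (-3) - 16 = 7/5 kN·m
Load 3 — point force P=2 kN at a=12/5 m (b=L-a=18/5):
  M_3 = Pa²(a+3b)(L-x)/L³ - Pa²b/L²  [x>a] = 2·(12/5)²·((12/5)+3·(18/5))·(6-(24/5))/6³ - 2·(12/5)²·(18/5)/6² = -192/625 kN·m
Superposition: M = Σ M_i = 683/625 kN·m ≈ 1.092800 kN·m

M(24/5) = 683/625 kN·m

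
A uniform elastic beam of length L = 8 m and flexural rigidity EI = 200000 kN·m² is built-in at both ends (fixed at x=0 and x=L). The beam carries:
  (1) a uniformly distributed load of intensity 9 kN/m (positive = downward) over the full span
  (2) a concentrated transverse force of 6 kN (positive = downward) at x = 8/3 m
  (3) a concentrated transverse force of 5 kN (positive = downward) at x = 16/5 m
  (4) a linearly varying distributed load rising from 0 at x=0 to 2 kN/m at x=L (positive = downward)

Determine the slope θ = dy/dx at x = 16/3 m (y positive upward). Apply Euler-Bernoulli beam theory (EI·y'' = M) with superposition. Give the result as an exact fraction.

θ(16/3) = 3733/18984375 rad

Load 1 — uniform load w=9 kN/m over full span:
  θ_1 = -wx(L-x)(L-2x)/(12EI) = -9·(16/3)·(8-(16/3))·(8-2·(16/3))/(12·200000) = 4/28125 rad
Load 2 — point force P=6 kN at a=8/3 m (b=L-a=16/3):
  θ_2 = Pa²(L-x)(2bL-(3b+a)(L-x))/(2L³EI)  [x>a] = 6·(8/3)²·(8-(16/3))·(2·(16/3)·8-(3·(16/3)+(8/3))·(8-(16/3)))/(2·8³·200000) = 1/50625 rad
Load 3 — point force P=5 kN at a=16/5 m (b=L-a=24/5):
  θ_3 = Pa²(L-x)(2bL-(3b+a)(L-x))/(2L³EI)  [x>a] = 5·(16/5)²·(8-(16/3))·(2·(24/5)·8-(3·(24/5)+(16/5))·(8-(16/3)))/(2·8³·200000) = 14/703125 rad
Load 4 — triangular load w₀=2 kN/m (0→w₀ over full span):
  θ_4 = -w₀(2x(L-x)(L-2x)(x+2L)+x²(L-x)²)/(120LEI) = -2·(2·(16/3)·(8-(16/3))·(8-2·(16/3))·((16/3)+2·8)+(16/3)²·(8-(16/3))²)/(120·8·200000) = 56/3796875 rad
Superposition: θ = Σ θ_i = 3733/18984375 rad ≈ 0.000197 rad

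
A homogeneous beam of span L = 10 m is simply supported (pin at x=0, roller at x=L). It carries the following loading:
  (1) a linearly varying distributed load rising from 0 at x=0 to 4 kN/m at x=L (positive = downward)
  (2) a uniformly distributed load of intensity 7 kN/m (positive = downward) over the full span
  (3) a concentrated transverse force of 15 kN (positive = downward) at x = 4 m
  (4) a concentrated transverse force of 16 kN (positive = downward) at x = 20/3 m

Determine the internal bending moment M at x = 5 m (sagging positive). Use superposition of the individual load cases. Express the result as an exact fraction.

Load 1 — triangular load w₀=4 kN/m (0→w₀ over full span):
  M_1 = w₀Lx/6 - w₀x³/(6L) = 4·10·5/6 - 4·5³/(6·10) = 25 kN·m
Load 2 — uniform load w=7 kN/m over full span:
  M_2 = wx(L-x)/2 = 7·5·(10-5)/2 = 175/2 kN·m
Load 3 — point force P=15 kN at a=4 m (b=L-a=6):
  M_3 = Pa(L-x)/L  [x>a] = 15·4·(10-5)/10 = 30 kN·m
Load 4 — point force P=16 kN at a=20/3 m (b=L-a=10/3):
  M_4 = Pbx/L  [x≤a] = 16·(10/3)·5/10 = 80/3 kN·m
Superposition: M = Σ M_i = 1015/6 kN·m ≈ 169.166667 kN·m

M(5) = 1015/6 kN·m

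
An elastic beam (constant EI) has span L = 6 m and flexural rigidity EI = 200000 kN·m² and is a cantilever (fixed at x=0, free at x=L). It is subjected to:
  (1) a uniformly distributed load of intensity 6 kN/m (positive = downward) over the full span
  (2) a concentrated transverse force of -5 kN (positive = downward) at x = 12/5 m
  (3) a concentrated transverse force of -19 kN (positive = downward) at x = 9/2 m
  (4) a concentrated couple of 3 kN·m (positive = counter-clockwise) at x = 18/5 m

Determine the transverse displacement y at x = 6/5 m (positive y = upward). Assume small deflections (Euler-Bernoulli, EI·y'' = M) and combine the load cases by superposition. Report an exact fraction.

Load 1 — uniform load w=6 kN/m over full span:
  y_1 = -wx²(x²-4Lx+6L²)/(24EI) = -6·(6/5)²·((6/5)²-4·6·(6/5)+6·6²)/(24·200000) = -10611/31250000 m
Load 2 — point force P=-5 kN at a=12/5 m (b=L-a=18/5):
  y_2 = -Px²(3a-x)/(6EI)  [x≤a] = -(-5)·(6/5)²·(3·(12/5)-(6/5))/(6·200000) = 9/250000 m
Load 3 — point force P=-19 kN at a=9/2 m (b=L-a=3/2):
  y_3 = -Px²(3a-x)/(6EI)  [x≤a] = -(-19)·(6/5)²·(3·(9/2)-(6/5))/(6·200000) = 7011/25000000 m
Load 4 — applied couple M₀=3 kN·m at a=18/5 m (b=L-a=12/5):
  y_4 = M₀x²/(2EI)  [x≤a] = 3·(6/5)²/(2·200000) = 27/2500000 m
Superposition: y = Σ y_i = -1539/125000000 m ≈ -0.000012 m

y(6/5) = -1539/125000000 m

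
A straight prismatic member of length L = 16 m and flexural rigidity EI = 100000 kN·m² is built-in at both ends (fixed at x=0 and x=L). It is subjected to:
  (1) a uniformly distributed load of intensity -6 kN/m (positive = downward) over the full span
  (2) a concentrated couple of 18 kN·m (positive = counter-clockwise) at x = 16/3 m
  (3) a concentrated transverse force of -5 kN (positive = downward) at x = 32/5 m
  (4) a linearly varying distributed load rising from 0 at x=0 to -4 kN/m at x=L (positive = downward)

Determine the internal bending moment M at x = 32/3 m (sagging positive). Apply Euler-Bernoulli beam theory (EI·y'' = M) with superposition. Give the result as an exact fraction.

M(32/3) = -129746/2025 kN·m

Load 1 — uniform load w=-6 kN/m over full span:
  M_1 = wLx/2 - wL²/12 - wx²/2 = (-6)·16·(32/3)/2 - (-6)·16²/12 - (-6)·(32/3)²/2 = -128/3 kN·m
Load 2 — applied couple M₀=18 kN·m at a=16/3 m (b=L-a=32/3):
  M_2 = R_Ax - M_A - M₀  [x>a] with R_A=3/2, M_A=0 = (3/2)·(32/3) - 0 - 18 = -2 kN·m
Load 3 — point force P=-5 kN at a=32/5 m (b=L-a=48/5):
  M_3 = Pa²(a+3b)(L-x)/L³ - Pa²b/L²  [x>a] = (-5)·(32/5)²·((32/5)+3·(48/5))·(16-(32/3))/16³ - (-5)·(32/5)²·(48/5)/16² = -128/75 kN·m
Load 4 — triangular load w₀=-4 kN/m (0→w₀ over full span):
  M_4 = 3w₀Lx/20 - w₀L²/30 - w₀x³/(6L) = 3·(-4)·16·(32/3)/20 - (-4)·16²/30 - (-4)·(32/3)³/(6·16) = -7168/405 kN·m
Superposition: M = Σ M_i = -129746/2025 kN·m ≈ -64.072099 kN·m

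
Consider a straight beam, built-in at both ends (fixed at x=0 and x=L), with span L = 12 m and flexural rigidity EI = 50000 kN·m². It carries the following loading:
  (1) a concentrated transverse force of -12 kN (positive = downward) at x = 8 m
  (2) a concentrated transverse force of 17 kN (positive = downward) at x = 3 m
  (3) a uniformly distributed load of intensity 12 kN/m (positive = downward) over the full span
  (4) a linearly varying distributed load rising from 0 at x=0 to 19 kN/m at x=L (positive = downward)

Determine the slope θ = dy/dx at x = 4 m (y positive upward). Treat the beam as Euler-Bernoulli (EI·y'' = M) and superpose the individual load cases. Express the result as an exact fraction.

Load 1 — point force P=-12 kN at a=8 m (b=L-a=4):
  θ_1 = -Pb²x(2aL-(3a+b)x)/(2L³EI)  [x≤a] = -(-12)·4²·4·(2·8·12-(3·8+4)·4)/(2·12³·50000) = 2/5625 rad
Load 2 — point force P=17 kN at a=3 m (b=L-a=9):
  θ_2 = Pa²(L-x)(2bL-(3b+a)(L-x))/(2L³EI)  [x>a] = 17·3²·(12-4)·(2·9·12-(3·9+3)·(12-4))/(2·12³·50000) = -17/100000 rad
Load 3 — uniform load w=12 kN/m over full span:
  θ_3 = -wx(L-x)(L-2x)/(12EI) = -12·4·(12-4)·(12-2·4)/(12·50000) = -8/3125 rad
Load 4 — triangular load w₀=19 kN/m (0→w₀ over full span):
  θ_4 = -w₀(2x(L-x)(L-2x)(x+2L)+x²(L-x)²)/(120LEI) = -19·(2·4·(12-4)·(12-2·4)·(4+2·12)+4²·(12-4)²)/(120·12·50000) = -304/140625 rad
Superposition: θ = Σ θ_i = -20413/4500000 rad ≈ -0.004536 rad

θ(4) = -20413/4500000 rad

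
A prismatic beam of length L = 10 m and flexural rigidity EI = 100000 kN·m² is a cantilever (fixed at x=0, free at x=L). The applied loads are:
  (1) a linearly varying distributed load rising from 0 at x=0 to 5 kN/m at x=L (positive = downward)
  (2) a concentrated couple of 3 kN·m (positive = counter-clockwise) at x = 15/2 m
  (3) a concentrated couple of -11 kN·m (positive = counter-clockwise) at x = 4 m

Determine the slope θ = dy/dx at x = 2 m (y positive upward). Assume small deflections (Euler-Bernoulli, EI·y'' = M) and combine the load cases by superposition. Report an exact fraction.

θ(2) = -899/300000 rad

Load 1 — triangular load w₀=5 kN/m (0→w₀ over full span):
  θ_1 = (w₀Lx²/4-w₀L²x/3-w₀x⁴/(24L))/EI = (5·10·2²/4-5·10²·2/3-5·2⁴/(24·10))/100000 = -851/300000 rad
Load 2 — applied couple M₀=3 kN·m at a=15/2 m (b=L-a=5/2):
  θ_2 = M₀x/EI  [x≤a] = 3·2/100000 = 3/50000 rad
Load 3 — applied couple M₀=-11 kN·m at a=4 m (b=L-a=6):
  θ_3 = M₀x/EI  [x≤a] = (-11)·2/100000 = -11/50000 rad
Superposition: θ = Σ θ_i = -899/300000 rad ≈ -0.002997 rad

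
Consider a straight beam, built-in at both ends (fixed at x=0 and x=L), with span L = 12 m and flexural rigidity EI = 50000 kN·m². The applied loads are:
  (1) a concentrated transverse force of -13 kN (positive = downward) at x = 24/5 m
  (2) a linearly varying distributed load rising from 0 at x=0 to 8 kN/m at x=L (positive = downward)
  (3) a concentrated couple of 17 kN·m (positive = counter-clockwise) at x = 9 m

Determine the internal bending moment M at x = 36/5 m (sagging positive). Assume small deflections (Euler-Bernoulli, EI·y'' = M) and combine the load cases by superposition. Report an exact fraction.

M(36/5) = 229817/10000 kN·m

Load 1 — point force P=-13 kN at a=24/5 m (b=L-a=36/5):
  M_1 = Pa²(a+3b)(L-x)/L³ - Pa²b/L²  [x>a] = (-13)·(24/5)²·((24/5)+3·(36/5))·(12-(36/5))/12³ - (-13)·(24/5)²·(36/5)/12² = -4368/625 kN·m
Load 2 — triangular load w₀=8 kN/m (0→w₀ over full span):
  M_2 = 3w₀Lx/20 - w₀L²/30 - w₀x³/(6L) = 3·8·12·(36/5)/20 - 8·12²/30 - 8·(36/5)³/(6·12) = 2976/125 kN·m
Load 3 — applied couple M₀=17 kN·m at a=9 m (b=L-a=3):
  M_3 = R_Ax - M_A  [x≤a] with R_A=51/32, M_A=85/16 = (51/32)·(36/5) - (85/16) = 493/80 kN·m
Superposition: M = Σ M_i = 229817/10000 kN·m ≈ 22.981700 kN·m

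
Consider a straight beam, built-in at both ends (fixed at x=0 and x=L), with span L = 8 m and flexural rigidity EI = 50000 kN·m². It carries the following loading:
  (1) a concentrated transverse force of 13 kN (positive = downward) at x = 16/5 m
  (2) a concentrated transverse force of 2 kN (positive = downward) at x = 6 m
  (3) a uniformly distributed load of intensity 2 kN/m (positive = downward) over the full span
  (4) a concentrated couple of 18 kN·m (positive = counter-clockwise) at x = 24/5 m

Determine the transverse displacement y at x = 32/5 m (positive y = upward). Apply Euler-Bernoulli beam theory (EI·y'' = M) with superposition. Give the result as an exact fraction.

y(32/5) = -114661/292968750 m

Load 1 — point force P=13 kN at a=16/5 m (b=L-a=24/5):
  y_1 = -Pa²(L-x)²(3bL-(3b+a)(L-x))/(6L³EI)  [x>a] = -13·(16/5)²·(8-(32/5))²·(3·(24/5)·8-(3·(24/5)+(16/5))·(8-(32/5)))/(6·8³·50000) = -28288/146484375 m
Load 2 — point force P=2 kN at a=6 m (b=L-a=2):
  y_2 = -Pa²(L-x)²(3bL-(3b+a)(L-x))/(6L³EI)  [x>a] = -2·6²·(8-(32/5))²·(3·2·8-(3·2+6)·(8-(32/5)))/(6·8³·50000) = -27/781250 m
Load 3 — uniform load w=2 kN/m over full span:
  y_3 = -wx²(L-x)²/(24EI) = -2·(32/5)²·(8-(32/5))²/(24·50000) = -1024/5859375 m
Load 4 — applied couple M₀=18 kN·m at a=24/5 m (b=L-a=16/5):
  y_4 = (R_Ax³/6 - M_Ax²/2 - M₀(x-a)²/2)/EI  [x>a] with R_A=81/25, M_A=144/25 = ((81/25)·(32/5)³/6 - (144/25)·(32/5)²/2 - 18·((32/5)-(24/5))²/2)/50000 = 108/9765625 m
Superposition: y = Σ y_i = -114661/292968750 m ≈ -0.000391 m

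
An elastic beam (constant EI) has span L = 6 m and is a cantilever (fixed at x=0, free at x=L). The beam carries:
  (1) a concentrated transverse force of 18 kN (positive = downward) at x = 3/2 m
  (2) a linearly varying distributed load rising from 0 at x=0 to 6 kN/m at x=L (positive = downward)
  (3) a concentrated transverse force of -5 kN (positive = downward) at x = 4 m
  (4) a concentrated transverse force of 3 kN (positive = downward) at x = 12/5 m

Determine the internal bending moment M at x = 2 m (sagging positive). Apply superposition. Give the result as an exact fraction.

M(2) = -428/15 kN·m

Load 1 — point force P=18 kN at a=3/2 m (b=L-a=9/2):
  M_1 = 0  [x>a] = 0 kN·m
Load 2 — triangular load w₀=6 kN/m (0→w₀ over full span):
  M_2 = w₀Lx/2 - w₀L²/3 - w₀x³/(6L) = 6·6·2/2 - 6·6²/3 - 6·2³/(6·6) = -112/3 kN·m
Load 3 — point force P=-5 kN at a=4 m (b=L-a=2):
  M_3 = -P(a-x)  [x≤a] = -(-5)·(4-2) = 10 kN·m
Load 4 — point force P=3 kN at a=12/5 m (b=L-a=18/5):
  M_4 = -P(a-x)  [x≤a] = -3·((12/5)-2) = -6/5 kN·m
Superposition: M = Σ M_i = -428/15 kN·m ≈ -28.533333 kN·m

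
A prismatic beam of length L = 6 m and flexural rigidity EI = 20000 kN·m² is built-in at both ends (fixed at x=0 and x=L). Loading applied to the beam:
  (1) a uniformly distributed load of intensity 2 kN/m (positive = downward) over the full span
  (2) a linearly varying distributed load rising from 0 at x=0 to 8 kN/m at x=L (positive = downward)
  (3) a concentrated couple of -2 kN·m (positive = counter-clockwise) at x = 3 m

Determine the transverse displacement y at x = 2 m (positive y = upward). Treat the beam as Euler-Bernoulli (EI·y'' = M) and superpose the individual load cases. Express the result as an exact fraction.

y(2) = -673/900000 m

Load 1 — uniform load w=2 kN/m over full span:
  y_1 = -wx²(L-x)²/(24EI) = -2·2²·(6-2)²/(24·20000) = -1/3750 m
Load 2 — triangular load w₀=8 kN/m (0→w₀ over full span):
  y_2 = -w₀x²(L-x)²(x+2L)/(120LEI) = -8·2²·(6-2)²·(2+2·6)/(120·6·20000) = -14/28125 m
Load 3 — applied couple M₀=-2 kN·m at a=3 m (b=L-a=3):
  y_3 = (R_Ax³/6 - M_Ax²/2)/EI  [x≤a] with R_A=-1/2, M_A=-1/2 = ((-1/2)·2³/6 - (-1/2)·2²/2)/20000 = 1/60000 m
Superposition: y = Σ y_i = -673/900000 m ≈ -0.000748 m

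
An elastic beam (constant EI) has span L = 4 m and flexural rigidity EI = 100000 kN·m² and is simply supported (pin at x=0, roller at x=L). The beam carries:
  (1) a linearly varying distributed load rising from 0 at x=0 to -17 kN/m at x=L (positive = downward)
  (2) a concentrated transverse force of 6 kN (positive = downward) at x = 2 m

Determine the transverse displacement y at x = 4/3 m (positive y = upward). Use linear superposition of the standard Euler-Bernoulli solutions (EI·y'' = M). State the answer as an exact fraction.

y(4/3) = 311/1822500 m

Load 1 — triangular load w₀=-17 kN/m (0→w₀ over full span):
  y_1 = -w₀x(7L⁴-10L²x²+3x⁴)/(360LEI) = -(-17)·(4/3)·(7·4⁴-10·4²·(4/3)²+3·(4/3)⁴)/(360·4·100000) = 544/2278125 m
Load 2 — point force P=6 kN at a=2 m (b=L-a=2):
  y_2 = -Pbx(L²-b²-x²)/(6LEI)  [x≤a] = -6·2·(4/3)·(4²-2²-(4/3)²)/(6·4·100000) = -23/337500 m
Superposition: y = Σ y_i = 311/1822500 m ≈ 0.000171 m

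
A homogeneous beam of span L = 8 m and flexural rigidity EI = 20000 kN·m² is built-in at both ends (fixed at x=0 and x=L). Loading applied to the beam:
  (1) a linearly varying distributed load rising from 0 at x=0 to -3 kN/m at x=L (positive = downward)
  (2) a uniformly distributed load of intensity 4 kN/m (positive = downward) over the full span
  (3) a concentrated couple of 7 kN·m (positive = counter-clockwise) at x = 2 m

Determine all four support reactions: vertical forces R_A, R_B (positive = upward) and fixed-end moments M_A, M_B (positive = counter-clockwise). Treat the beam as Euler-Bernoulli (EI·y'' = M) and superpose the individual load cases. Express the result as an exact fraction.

Load 1 — triangular load w₀=-3 kN/m (0→w₀ over full span):
  R_A = 3w₀L/20 = 3·(-3)·8/20 = -18/5 kN
  M_A = w₀L²/30 = (-3)·8²/30 = -32/5 kN·m
  R_B = 7w₀L/20 = 7·(-3)·8/20 = -42/5 kN
  M_B = -w₀L²/20 = -(-3)·8²/20 = 48/5 kN·m
Load 2 — uniform load w=4 kN/m over full span:
  R_A = wL/2 = 4·8/2 = 16 kN
  M_A = wL²/12 = 4·8²/12 = 64/3 kN·m
  R_B = wL/2 = 4·8/2 = 16 kN
  M_B = -wL²/12 = -4·8²/12 = -64/3 kN·m
Load 3 — applied couple M₀=7 kN·m at a=2 m (b=L-a=6):
  R_A = 6M₀ab/L³ = 6·7·2·6/8³ = 63/64 kN
  M_A = M₀b(2a-b)/L² = 7·6·(2·2-6)/8² = -21/16 kN·m
  R_B = -6M₀ab/L³ = -6·7·2·6/8³ = -63/64 kN
  M_B = M₀a(2b-a)/L² = 7·2·(2·6-2)/8² = 35/16 kN·m
Superposition: R_A = 4283/320 kN, M_A = 3269/240 kN·m, R_B = 2117/320 kN, M_B = -2291/240 kN·m

R_A = 4283/320 kN, M_A = 3269/240 kN·m, R_B = 2117/320 kN, M_B = -2291/240 kN·m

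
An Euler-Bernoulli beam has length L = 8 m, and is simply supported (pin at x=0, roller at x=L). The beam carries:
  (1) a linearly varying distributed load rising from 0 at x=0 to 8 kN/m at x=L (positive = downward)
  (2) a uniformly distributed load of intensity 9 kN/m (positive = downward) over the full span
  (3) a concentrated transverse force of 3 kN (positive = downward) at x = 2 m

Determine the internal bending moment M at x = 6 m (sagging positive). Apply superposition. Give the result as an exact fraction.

M(6) = 167/2 kN·m

Load 1 — triangular load w₀=8 kN/m (0→w₀ over full span):
  M_1 = w₀Lx/6 - w₀x³/(6L) = 8·8·6/6 - 8·6³/(6·8) = 28 kN·m
Load 2 — uniform load w=9 kN/m over full span:
  M_2 = wx(L-x)/2 = 9·6·(8-6)/2 = 54 kN·m
Load 3 — point force P=3 kN at a=2 m (b=L-a=6):
  M_3 = Pa(L-x)/L  [x>a] = 3·2·(8-6)/8 = 3/2 kN·m
Superposition: M = Σ M_i = 167/2 kN·m ≈ 83.500000 kN·m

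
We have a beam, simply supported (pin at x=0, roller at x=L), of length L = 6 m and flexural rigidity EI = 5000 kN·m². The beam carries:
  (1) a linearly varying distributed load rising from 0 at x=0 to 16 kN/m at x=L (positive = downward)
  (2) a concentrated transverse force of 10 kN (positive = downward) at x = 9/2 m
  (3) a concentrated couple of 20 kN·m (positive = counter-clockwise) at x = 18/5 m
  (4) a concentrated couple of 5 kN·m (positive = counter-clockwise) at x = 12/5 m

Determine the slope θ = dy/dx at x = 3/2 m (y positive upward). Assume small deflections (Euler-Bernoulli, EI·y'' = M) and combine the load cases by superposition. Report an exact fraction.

θ(3/2) = -2653/200000 rad

Load 1 — triangular load w₀=16 kN/m (0→w₀ over full span):
  θ_1 = -w₀(7L⁴-30L²x²+15x⁴)/(360LEI) = -16·(7·6⁴-30·6²·(3/2)²+15·(3/2)⁴)/(360·6·5000) = -3981/400000 rad
Load 2 — point force P=10 kN at a=9/2 m (b=L-a=3/2):
  θ_2 = -Pb(L²-b²-3x²)/(6LEI)  [x≤a] = -10·(3/2)·(6²-(3/2)²-3·(3/2)²)/(6·6·5000) = -9/4000 rad
Load 3 — applied couple M₀=20 kN·m at a=18/5 m (b=L-a=12/5):
  θ_3 = (M₀x²/(2L)+C₁)/EI  [x≤a] with C₁=M₀(3b²-L²)/(6L)=-52/5 = (20·(3/2)²/(2·6)+(-52/5))/5000 = -133/100000 rad
Load 4 — applied couple M₀=5 kN·m at a=12/5 m (b=L-a=18/5):
  θ_4 = (M₀x²/(2L)+C₁)/EI  [x≤a] with C₁=M₀(3b²-L²)/(6L)=2/5 = (5·(3/2)²/(2·6)+(2/5))/5000 = 107/400000 rad
Superposition: θ = Σ θ_i = -2653/200000 rad ≈ -0.013265 rad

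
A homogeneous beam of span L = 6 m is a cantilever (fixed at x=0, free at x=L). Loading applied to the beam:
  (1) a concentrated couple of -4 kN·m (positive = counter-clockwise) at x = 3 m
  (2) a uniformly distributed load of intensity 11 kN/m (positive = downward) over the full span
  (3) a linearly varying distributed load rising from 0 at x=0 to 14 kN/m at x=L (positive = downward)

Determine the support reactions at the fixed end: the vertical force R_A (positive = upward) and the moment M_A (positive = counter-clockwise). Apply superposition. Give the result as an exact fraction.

Load 1 — applied couple M₀=-4 kN·m at a=3 m (b=L-a=3):
  R_A = 0 kN
  M_A = -M₀ = -(-4) = 4 kN·m
Load 2 — uniform load w=11 kN/m over full span:
  R_A = wL = 11·6 = 66 kN
  M_A = wL²/2 = 11·6²/2 = 198 kN·m
Load 3 — triangular load w₀=14 kN/m (0→w₀ over full span):
  R_A = w₀L/2 = 14·6/2 = 42 kN
  M_A = w₀L²/3 = 14·6²/3 = 168 kN·m
Superposition: R_A = 108 kN, M_A = 370 kN·m

R_A = 108 kN, M_A = 370 kN·m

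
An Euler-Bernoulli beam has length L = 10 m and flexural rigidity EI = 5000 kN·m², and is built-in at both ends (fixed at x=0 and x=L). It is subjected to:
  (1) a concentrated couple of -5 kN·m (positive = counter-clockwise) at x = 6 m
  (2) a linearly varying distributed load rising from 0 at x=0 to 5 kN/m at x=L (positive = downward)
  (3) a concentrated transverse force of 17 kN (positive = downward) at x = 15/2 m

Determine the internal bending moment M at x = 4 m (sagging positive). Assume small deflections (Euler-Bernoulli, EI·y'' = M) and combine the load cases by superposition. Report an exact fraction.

M(4) = 7501/800 kN·m

Load 1 — applied couple M₀=-5 kN·m at a=6 m (b=L-a=4):
  M_1 = R_Ax - M_A  [x≤a] with R_A=-18/25, M_A=-8/5 = (-18/25)·4 - (-8/5) = -32/25 kN·m
Load 2 — triangular load w₀=5 kN/m (0→w₀ over full span):
  M_2 = 3w₀Lx/20 - w₀L²/30 - w₀x³/(6L) = 3·5·10·4/20 - 5·10²/30 - 5·4³/(6·10) = 8 kN·m
Load 3 — point force P=17 kN at a=15/2 m (b=L-a=5/2):
  M_3 = Pb²(3a+b)x/L³ - Pab²/L²  [x≤a] = 17·(5/2)²·(3·(15/2)+(5/2))·4/10³ - 17·(15/2)·(5/2)²/10² = 85/32 kN·m
Superposition: M = Σ M_i = 7501/800 kN·m ≈ 9.376250 kN·m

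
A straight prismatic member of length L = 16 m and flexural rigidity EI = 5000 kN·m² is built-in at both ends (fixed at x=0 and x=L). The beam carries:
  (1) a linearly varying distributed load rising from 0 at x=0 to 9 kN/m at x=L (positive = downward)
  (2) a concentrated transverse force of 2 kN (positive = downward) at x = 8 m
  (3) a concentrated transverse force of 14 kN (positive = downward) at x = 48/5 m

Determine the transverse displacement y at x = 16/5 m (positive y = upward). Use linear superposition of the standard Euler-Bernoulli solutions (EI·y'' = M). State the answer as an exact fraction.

Load 1 — triangular load w₀=9 kN/m (0→w₀ over full span):
  y_1 = -w₀x²(L-x)²(x+2L)/(120LEI) = -9·(16/5)²·(16-(16/5))²·((16/5)+2·16)/(120·16·5000) = -540672/9765625 m
Load 2 — point force P=2 kN at a=8 m (b=L-a=8):
  y_2 = -Pb²x²(3aL-(3a+b)x)/(6L³EI)  [x≤a] = -2·8²·(16/5)²·(3·8·16-(3·8+8)·(16/5))/(6·16³·5000) = -704/234375 m
Load 3 — point force P=14 kN at a=48/5 m (b=L-a=32/5):
  y_3 = -Pb²x²(3aL-(3a+b)x)/(6L³EI)  [x≤a] = -14·(32/5)²·(16/5)²·(3·(48/5)·16-(3·(48/5)+(32/5))·(16/5))/(6·16³·5000) = -487424/29296875 m
Superposition: y = Σ y_i = -146496/1953125 m ≈ -0.075006 m

y(16/5) = -146496/1953125 m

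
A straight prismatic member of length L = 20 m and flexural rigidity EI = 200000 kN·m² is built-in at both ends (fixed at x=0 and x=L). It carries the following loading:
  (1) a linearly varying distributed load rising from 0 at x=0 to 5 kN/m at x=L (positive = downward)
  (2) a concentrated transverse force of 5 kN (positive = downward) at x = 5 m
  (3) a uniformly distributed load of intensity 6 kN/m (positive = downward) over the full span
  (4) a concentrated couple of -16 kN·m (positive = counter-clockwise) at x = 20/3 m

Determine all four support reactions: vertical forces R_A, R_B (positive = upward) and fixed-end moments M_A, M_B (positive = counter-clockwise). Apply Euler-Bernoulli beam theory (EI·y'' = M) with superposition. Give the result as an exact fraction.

R_A = 37513/480 kN, M_A = 13475/48 kN·m, R_B = 46487/480 kN, M_B = -14881/48 kN·m

Load 1 — triangular load w₀=5 kN/m (0→w₀ over full span):
  R_A = 3w₀L/20 = 3·5·20/20 = 15 kN
  M_A = w₀L²/30 = 5·20²/30 = 200/3 kN·m
  R_B = 7w₀L/20 = 7·5·20/20 = 35 kN
  M_B = -w₀L²/20 = -5·20²/20 = -100 kN·m
Load 2 — point force P=5 kN at a=5 m (b=L-a=15):
  R_A = Pb²(3a+b)/L³ = 5·15²·(3·5+15)/20³ = 135/32 kN
  M_A = Pab²/L² = 5·5·15²/20² = 225/16 kN·m
  R_B = Pa²(a+3b)/L³ = 5·5²·(5+3·15)/20³ = 25/32 kN
  M_B = -Pa²b/L² = -5·5²·15/20² = -75/16 kN·m
Load 3 — uniform load w=6 kN/m over full span:
  R_A = wL/2 = 6·20/2 = 60 kN
  M_A = wL²/12 = 6·20²/12 = 200 kN·m
  R_B = wL/2 = 6·20/2 = 60 kN
  M_B = -wL²/12 = -6·20²/12 = -200 kN·m
Load 4 — applied couple M₀=-16 kN·m at a=20/3 m (b=L-a=40/3):
  R_A = 6M₀ab/L³ = 6·(-16)·(20/3)·(40/3)/20³ = -16/15 kN
  M_A = M₀b(2a-b)/L² = (-16)·(40/3)·(2·(20/3)-(40/3))/20² = 0 kN·m
  R_B = -6M₀ab/L³ = -6·(-16)·(20/3)·(40/3)/20³ = 16/15 kN
  M_B = M₀a(2b-a)/L² = (-16)·(20/3)·(2·(40/3)-(20/3))/20² = -16/3 kN·m
Superposition: R_A = 37513/480 kN, M_A = 13475/48 kN·m, R_B = 46487/480 kN, M_B = -14881/48 kN·m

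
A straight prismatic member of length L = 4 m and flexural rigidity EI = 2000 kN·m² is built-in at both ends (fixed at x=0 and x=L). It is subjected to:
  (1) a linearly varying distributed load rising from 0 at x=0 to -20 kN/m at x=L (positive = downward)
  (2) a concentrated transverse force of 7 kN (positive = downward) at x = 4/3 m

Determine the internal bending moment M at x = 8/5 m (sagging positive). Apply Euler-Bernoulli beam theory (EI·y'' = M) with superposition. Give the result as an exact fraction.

M(8/5) = -1916/675 kN·m

Load 1 — triangular load w₀=-20 kN/m (0→w₀ over full span):
  M_1 = 3w₀Lx/20 - w₀L²/30 - w₀x³/(6L) = 3·(-20)·4·(8/5)/20 - (-20)·4²/30 - (-20)·(8/5)³/(6·4) = -128/25 kN·m
Load 2 — point force P=7 kN at a=4/3 m (b=L-a=8/3):
  M_2 = Pa²(a+3b)(L-x)/L³ - Pa²b/L²  [x>a] = 7·(4/3)²·((4/3)+3·(8/3))·(4-(8/5))/4³ - 7·(4/3)²·(8/3)/4² = 308/135 kN·m
Superposition: M = Σ M_i = -1916/675 kN·m ≈ -2.838519 kN·m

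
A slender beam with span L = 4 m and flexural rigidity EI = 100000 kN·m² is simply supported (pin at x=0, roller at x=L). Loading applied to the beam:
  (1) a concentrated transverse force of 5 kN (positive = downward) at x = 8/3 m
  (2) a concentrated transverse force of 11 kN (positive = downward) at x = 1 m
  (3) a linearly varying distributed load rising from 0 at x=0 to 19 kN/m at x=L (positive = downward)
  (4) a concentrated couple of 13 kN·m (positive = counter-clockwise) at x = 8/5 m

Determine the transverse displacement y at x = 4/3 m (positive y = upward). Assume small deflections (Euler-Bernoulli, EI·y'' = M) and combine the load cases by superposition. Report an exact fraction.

Load 1 — point force P=5 kN at a=8/3 m (b=L-a=4/3):
  y_1 = -Pbx(L²-b²-x²)/(6LEI)  [x≤a] = -5·(4/3)·(4/3)·(4²-(4/3)²-(4/3)²)/(6·4·100000) = -7/151875 m
Load 2 — point force P=11 kN at a=1 m (b=L-a=3):
  y_2 = -Pa(L-x)(2Lx-a²-x²)/(6LEI)  [x>a] = -11·1·(4-(4/3))·(2·4·(4/3)-1²-(4/3)²)/(6·4·100000) = -781/8100000 m
Load 3 — triangular load w₀=19 kN/m (0→w₀ over full span):
  y_3 = -w₀x(7L⁴-10L²x²+3x⁴)/(360LEI) = -19·(4/3)·(7·4⁴-10·4²·(4/3)²+3·(4/3)⁴)/(360·4·100000) = -608/2278125 m
Load 4 — applied couple M₀=13 kN·m at a=8/5 m (b=L-a=12/5):
  y_4 = (M₀x³/(6L)+C₁x)/EI  [x≤a] with C₁=M₀(3b²-L²)/(6L)=52/75 = (13·(4/3)³/(6·4)+(52/75)·(4/3))/100000 = 559/25312500 m
Superposition: y = Σ y_i = -705877/1822500000 m ≈ -0.000387 m

y(4/3) = -705877/1822500000 m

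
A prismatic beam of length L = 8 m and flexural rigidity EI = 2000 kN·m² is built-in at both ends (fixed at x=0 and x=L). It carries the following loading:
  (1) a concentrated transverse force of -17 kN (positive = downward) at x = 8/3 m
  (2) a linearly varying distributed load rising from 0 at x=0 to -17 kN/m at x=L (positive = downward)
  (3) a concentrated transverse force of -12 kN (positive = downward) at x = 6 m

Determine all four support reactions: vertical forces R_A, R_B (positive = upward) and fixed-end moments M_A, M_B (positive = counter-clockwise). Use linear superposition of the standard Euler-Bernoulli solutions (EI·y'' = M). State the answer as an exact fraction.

R_A = -37657/1080 kN, M_A = -16447/270 kN·m, R_B = -67103/1080 kN, M_B = 21053/270 kN·m

Load 1 — point force P=-17 kN at a=8/3 m (b=L-a=16/3):
  R_A = Pb²(3a+b)/L³ = (-17)·(16/3)²·(3·(8/3)+(16/3))/8³ = -340/27 kN
  M_A = Pab²/L² = (-17)·(8/3)·(16/3)²/8² = -544/27 kN·m
  R_B = Pa²(a+3b)/L³ = (-17)·(8/3)²·((8/3)+3·(16/3))/8³ = -119/27 kN
  M_B = -Pa²b/L² = -(-17)·(8/3)²·(16/3)/8² = 272/27 kN·m
Load 2 — triangular load w₀=-17 kN/m (0→w₀ over full span):
  R_A = 3w₀L/20 = 3·(-17)·8/20 = -102/5 kN
  M_A = w₀L²/30 = (-17)·8²/30 = -544/15 kN·m
  R_B = 7w₀L/20 = 7·(-17)·8/20 = -238/5 kN
  M_B = -w₀L²/20 = -(-17)·8²/20 = 272/5 kN·m
Load 3 — point force P=-12 kN at a=6 m (b=L-a=2):
  R_A = Pb²(3a+b)/L³ = (-12)·2²·(3·6+2)/8³ = -15/8 kN
  M_A = Pab²/L² = (-12)·6·2²/8² = -9/2 kN·m
  R_B = Pa²(a+3b)/L³ = (-12)·6²·(6+3·2)/8³ = -81/8 kN
  M_B = -Pa²b/L² = -(-12)·6²·2/8² = 27/2 kN·m
Superposition: R_A = -37657/1080 kN, M_A = -16447/270 kN·m, R_B = -67103/1080 kN, M_B = 21053/270 kN·m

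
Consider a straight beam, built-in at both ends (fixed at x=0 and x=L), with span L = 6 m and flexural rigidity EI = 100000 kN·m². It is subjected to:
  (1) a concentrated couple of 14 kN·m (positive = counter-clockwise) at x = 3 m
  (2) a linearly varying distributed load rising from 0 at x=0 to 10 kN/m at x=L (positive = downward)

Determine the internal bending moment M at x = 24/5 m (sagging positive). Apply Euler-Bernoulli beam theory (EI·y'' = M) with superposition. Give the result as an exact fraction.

Load 1 — applied couple M₀=14 kN·m at a=3 m (b=L-a=3):
  M_1 = R_Ax - M_A - M₀  [x>a] with R_A=7/2, M_A=7/2 = (7/2)·(24/5) - (7/2) - 14 = -7/10 kN·m
Load 2 — triangular load w₀=10 kN/m (0→w₀ over full span):
  M_2 = 3w₀Lx/20 - w₀L²/30 - w₀x³/(6L) = 3·10·6·(24/5)/20 - 10·6²/30 - 10·(24/5)³/(6·6) = 12/25 kN·m
Superposition: M = Σ M_i = -11/50 kN·m ≈ -0.220000 kN·m

M(24/5) = -11/50 kN·m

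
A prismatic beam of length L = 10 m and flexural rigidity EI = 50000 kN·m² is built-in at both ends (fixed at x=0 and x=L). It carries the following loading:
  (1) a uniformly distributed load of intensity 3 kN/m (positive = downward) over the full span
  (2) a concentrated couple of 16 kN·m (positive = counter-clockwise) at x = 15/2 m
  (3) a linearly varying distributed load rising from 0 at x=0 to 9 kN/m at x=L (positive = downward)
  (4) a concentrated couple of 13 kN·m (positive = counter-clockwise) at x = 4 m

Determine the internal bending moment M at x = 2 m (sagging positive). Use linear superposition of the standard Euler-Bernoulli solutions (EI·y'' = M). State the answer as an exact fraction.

M(2) = -552/125 kN·m

Load 1 — uniform load w=3 kN/m over full span:
  M_1 = wLx/2 - wL²/12 - wx²/2 = 3·10·2/2 - 3·10²/12 - 3·2²/2 = -1 kN·m
Load 2 — applied couple M₀=16 kN·m at a=15/2 m (b=L-a=5/2):
  M_2 = R_Ax - M_A  [x≤a] with R_A=9/5, M_A=5 = (9/5)·2 - 5 = -7/5 kN·m
Load 3 — triangular load w₀=9 kN/m (0→w₀ over full span):
  M_3 = 3w₀Lx/20 - w₀L²/30 - w₀x³/(6L) = 3·9·10·2/20 - 9·10²/30 - 9·2³/(6·10) = -21/5 kN·m
Load 4 — applied couple M₀=13 kN·m at a=4 m (b=L-a=6):
  M_4 = R_Ax - M_A  [x≤a] with R_A=234/125, M_A=39/25 = (234/125)·2 - (39/25) = 273/125 kN·m
Superposition: M = Σ M_i = -552/125 kN·m ≈ -4.416000 kN·m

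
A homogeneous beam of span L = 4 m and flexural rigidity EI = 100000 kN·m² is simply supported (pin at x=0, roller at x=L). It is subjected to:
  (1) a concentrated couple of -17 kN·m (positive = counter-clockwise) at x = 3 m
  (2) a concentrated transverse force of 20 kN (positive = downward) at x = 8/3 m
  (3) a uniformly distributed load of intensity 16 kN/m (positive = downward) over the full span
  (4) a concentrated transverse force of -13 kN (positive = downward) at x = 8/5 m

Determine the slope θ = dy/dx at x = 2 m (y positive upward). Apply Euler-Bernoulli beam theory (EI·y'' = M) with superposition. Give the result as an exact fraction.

Load 1 — applied couple M₀=-17 kN·m at a=3 m (b=L-a=1):
  θ_1 = (M₀x²/(2L)+C₁)/EI  [x≤a] with C₁=M₀(3b²-L²)/(6L)=221/24 = ((-17)·2²/(2·4)+(221/24))/100000 = 17/2400000 rad
Load 2 — point force P=20 kN at a=8/3 m (b=L-a=4/3):
  θ_2 = -Pb(L²-b²-3x²)/(6LEI)  [x≤a] = -20·(4/3)·(4²-(4/3)²-3·2²)/(6·4·100000) = -1/40500 rad
Load 3 — uniform load w=16 kN/m over full span:
  θ_3 = -w(L³-6Lx²+4x³)/(24EI) = -16·(4³-6·4·2²+4·2³)/(24·100000) = 0 rad
Load 4 — point force P=-13 kN at a=8/5 m (b=L-a=12/5):
  θ_4 = -Pa(2L²-6Lx+3x²+a²)/(6LEI)  [x>a] = -(-13)·(8/5)·(2·4²-6·4·2+3·2²+(8/5)²)/(6·4·100000) = -39/3125000 rad
Superposition: θ = Σ θ_i = -243713/8100000000 rad ≈ -0.000030 rad

θ(2) = -243713/8100000000 rad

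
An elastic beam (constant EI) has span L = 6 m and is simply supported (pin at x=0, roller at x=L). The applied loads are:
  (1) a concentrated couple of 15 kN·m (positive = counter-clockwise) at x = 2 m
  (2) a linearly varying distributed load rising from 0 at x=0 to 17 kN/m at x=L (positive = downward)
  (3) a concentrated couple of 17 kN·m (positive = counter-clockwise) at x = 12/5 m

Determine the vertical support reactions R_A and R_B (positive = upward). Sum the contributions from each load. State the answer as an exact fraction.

Load 1 — applied couple M₀=15 kN·m at a=2 m (b=L-a=4):
  R_A = M₀/L = 15/6 = 5/2 kN
  R_B = -M₀/L = -15/6 = -5/2 kN
Load 2 — triangular load w₀=17 kN/m (0→w₀ over full span):
  R_A = w₀L/6 = 17·6/6 = 17 kN
  R_B = w₀L/3 = 17·6/3 = 34 kN
Load 3 — applied couple M₀=17 kN·m at a=12/5 m (b=L-a=18/5):
  R_A = M₀/L = 17/6 kN
  R_B = -M₀/L = -17/6 kN
Superposition: R_A = 67/3 kN, R_B = 86/3 kN

R_A = 67/3 kN, R_B = 86/3 kN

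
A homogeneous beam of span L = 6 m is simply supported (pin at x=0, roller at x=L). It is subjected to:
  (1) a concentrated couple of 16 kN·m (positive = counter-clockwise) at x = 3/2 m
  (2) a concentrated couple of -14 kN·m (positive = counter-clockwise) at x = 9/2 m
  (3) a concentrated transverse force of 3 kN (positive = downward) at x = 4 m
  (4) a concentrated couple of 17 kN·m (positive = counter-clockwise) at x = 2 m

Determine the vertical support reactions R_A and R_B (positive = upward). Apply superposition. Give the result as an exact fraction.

R_A = 25/6 kN, R_B = -7/6 kN

Load 1 — applied couple M₀=16 kN·m at a=3/2 m (b=L-a=9/2):
  R_A = M₀/L = 16/6 = 8/3 kN
  R_B = -M₀/L = -16/6 = -8/3 kN
Load 2 — applied couple M₀=-14 kN·m at a=9/2 m (b=L-a=3/2):
  R_A = M₀/L = (-14)/6 = -7/3 kN
  R_B = -M₀/L = -(-14)/6 = 7/3 kN
Load 3 — point force P=3 kN at a=4 m (b=L-a=2):
  R_A = Pb/L = 3·2/6 = 1 kN
  R_B = Pa/L = 3·4/6 = 2 kN
Load 4 — applied couple M₀=17 kN·m at a=2 m (b=L-a=4):
  R_A = M₀/L = 17/6 kN
  R_B = -M₀/L = -17/6 kN
Superposition: R_A = 25/6 kN, R_B = -7/6 kN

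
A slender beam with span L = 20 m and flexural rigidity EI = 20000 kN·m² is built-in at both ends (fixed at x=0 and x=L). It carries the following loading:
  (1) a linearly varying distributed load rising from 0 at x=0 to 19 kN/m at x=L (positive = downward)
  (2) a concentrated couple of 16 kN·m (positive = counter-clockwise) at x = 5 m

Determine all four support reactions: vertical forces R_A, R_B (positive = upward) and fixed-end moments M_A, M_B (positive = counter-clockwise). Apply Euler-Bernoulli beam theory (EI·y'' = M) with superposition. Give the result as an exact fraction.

Load 1 — triangular load w₀=19 kN/m (0→w₀ over full span):
  R_A = 3w₀L/20 = 3·19·20/20 = 57 kN
  M_A = w₀L²/30 = 19·20²/30 = 760/3 kN·m
  R_B = 7w₀L/20 = 7·19·20/20 = 133 kN
  M_B = -w₀L²/20 = -19·20²/20 = -380 kN·m
Load 2 — applied couple M₀=16 kN·m at a=5 m (b=L-a=15):
  R_A = 6M₀ab/L³ = 6·16·5·15/20³ = 9/10 kN
  M_A = M₀b(2a-b)/L² = 16·15·(2·5-15)/20² = -3 kN·m
  R_B = -6M₀ab/L³ = -6·16·5·15/20³ = -9/10 kN
  M_B = M₀a(2b-a)/L² = 16·5·(2·15-5)/20² = 5 kN·m
Superposition: R_A = 579/10 kN, M_A = 751/3 kN·m, R_B = 1321/10 kN, M_B = -375 kN·m

R_A = 579/10 kN, M_A = 751/3 kN·m, R_B = 1321/10 kN, M_B = -375 kN·m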